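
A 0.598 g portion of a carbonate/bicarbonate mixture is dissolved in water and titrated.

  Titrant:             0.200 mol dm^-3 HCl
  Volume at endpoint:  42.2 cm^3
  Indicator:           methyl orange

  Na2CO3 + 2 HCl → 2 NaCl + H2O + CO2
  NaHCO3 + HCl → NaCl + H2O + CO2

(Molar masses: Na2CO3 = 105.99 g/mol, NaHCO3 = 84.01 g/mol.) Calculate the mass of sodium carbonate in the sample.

0.190 g

n(HCl) = 0.0422 × 0.200 = 8.44 × 10^-3 mol
Let x = n(Na2CO3), y = n(NaHCO3).
Titrant: 2x + 1y = 8.44 × 10^-3;  mass: 105.99x + 84.01y = 0.598
Solving, x = 1.79 × 10^-3 mol, y = 4.86 × 10^-3 mol
mass of Na2CO3 = 1.79 × 10^-3 × 105.99 = 0.190 g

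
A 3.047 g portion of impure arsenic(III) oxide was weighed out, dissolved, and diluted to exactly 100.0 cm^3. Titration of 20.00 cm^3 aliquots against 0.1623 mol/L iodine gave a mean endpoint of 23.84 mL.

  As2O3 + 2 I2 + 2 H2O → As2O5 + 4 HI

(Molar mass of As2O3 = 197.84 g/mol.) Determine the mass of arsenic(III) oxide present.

n(I2) per titration = 0.02384 × 0.1623 = 3.869 × 10^-3 mol
From the 1:2 ratio, n(As2O3) in each aliquot = 1/2 × 3.869 × 10^-3 = 1.935 × 10^-3 mol
n(As2O3) in the whole flask = 1.935 × 10^-3 × 100.0/20.00 = 9.673 × 10^-3 mol
mass of As2O3 = 9.673 × 10^-3 × 197.84 = 1.914 g

1.914 g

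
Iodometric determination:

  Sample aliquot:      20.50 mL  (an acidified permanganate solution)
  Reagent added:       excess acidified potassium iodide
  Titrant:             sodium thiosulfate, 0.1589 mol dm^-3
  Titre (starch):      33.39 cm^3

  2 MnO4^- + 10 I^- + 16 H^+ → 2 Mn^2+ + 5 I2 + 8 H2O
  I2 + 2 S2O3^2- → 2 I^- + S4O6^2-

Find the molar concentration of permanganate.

0.05176 mol/L

n(S2O3^2-) = 0.03339 × 0.1589 = 5.306 × 10^-3 mol
n(I2) = n(S2O3^2-)/2 = 2.653 × 10^-3 mol
From the 2:5 ratio, n(MnO4^-) in the aliquot = 2/5 × 2.653 × 10^-3 = 1.061 × 10^-3 mol
[MnO4^-] = 1.061 × 10^-3 / 0.02050 = 0.05176 mol/L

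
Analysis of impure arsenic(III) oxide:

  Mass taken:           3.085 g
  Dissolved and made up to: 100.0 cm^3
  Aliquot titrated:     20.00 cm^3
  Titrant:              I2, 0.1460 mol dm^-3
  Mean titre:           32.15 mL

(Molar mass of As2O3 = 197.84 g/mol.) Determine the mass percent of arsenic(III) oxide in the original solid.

75.25 %

As2O3 + 2 I2 + 2 H2O → As2O5 + 4 HI
n(I2) per titration = 0.03215 × 0.1460 = 4.694 × 10^-3 mol
From the 1:2 ratio, n(As2O3) in each aliquot = 1/2 × 4.694 × 10^-3 = 2.347 × 10^-3 mol
n(As2O3) in the whole flask = 2.347 × 10^-3 × 100.0/20.00 = 0.01173 mol
mass of As2O3 = 0.01173 × 197.84 = 2.322 g
% As2O3 = 2.322 / 3.085 × 100 = 75.25 %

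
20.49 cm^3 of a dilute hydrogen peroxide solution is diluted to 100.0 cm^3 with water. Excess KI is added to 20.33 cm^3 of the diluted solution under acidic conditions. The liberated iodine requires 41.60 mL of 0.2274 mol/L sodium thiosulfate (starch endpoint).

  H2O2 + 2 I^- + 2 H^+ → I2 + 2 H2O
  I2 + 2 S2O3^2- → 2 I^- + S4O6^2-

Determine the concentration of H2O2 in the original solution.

1.135 mol/L

n(S2O3^2-) = 0.04160 × 0.2274 = 9.460 × 10^-3 mol
n(I2) = n(S2O3^2-)/2 = 4.730 × 10^-3 mol
n(H2O2) in the aliquot = 4.730 × 10^-3 mol (1:1 ratio)
[H2O2]_dilute = 4.730 × 10^-3 / 0.02033 = 0.2327 mol/L
[H2O2]_original = 0.2327 × 100.0/20.49 = 1.135 mol/L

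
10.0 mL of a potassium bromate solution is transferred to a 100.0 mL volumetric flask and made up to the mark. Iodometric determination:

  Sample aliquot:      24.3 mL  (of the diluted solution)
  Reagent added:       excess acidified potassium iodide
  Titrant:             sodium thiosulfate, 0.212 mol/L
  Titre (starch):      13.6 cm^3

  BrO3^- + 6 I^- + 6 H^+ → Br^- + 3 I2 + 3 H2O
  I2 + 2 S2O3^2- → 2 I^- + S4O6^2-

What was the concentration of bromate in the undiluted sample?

0.198 mol/L

n(S2O3^2-) = 0.0136 × 0.212 = 2.88 × 10^-3 mol
n(I2) = n(S2O3^2-)/2 = 1.44 × 10^-3 mol
From the 1:3 ratio, n(BrO3^-) in the aliquot = 1/3 × 1.44 × 10^-3 = 4.81 × 10^-4 mol
[BrO3^-]_dilute = 4.81 × 10^-4 / 0.0243 = 0.0198 mol/L
[BrO3^-]_original = 0.0198 × 100.0/10.0 = 0.198 mol/L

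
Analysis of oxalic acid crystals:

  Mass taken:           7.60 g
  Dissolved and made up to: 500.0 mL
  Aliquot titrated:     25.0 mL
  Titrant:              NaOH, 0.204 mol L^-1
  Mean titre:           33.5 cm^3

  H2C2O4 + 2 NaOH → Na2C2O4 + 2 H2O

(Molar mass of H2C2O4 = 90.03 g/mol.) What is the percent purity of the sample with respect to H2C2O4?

81.0 %

n(NaOH) per titration = 0.0335 × 0.204 = 6.83 × 10^-3 mol
From the 1:2 ratio, n(H2C2O4) in each aliquot = 1/2 × 6.83 × 10^-3 = 3.42 × 10^-3 mol
n(H2C2O4) in the whole flask = 3.42 × 10^-3 × 500.0/25.0 = 0.0683 mol
mass of H2C2O4 = 0.0683 × 90.03 = 6.15 g
% H2C2O4 = 6.15 / 7.60 × 100 = 81.0 %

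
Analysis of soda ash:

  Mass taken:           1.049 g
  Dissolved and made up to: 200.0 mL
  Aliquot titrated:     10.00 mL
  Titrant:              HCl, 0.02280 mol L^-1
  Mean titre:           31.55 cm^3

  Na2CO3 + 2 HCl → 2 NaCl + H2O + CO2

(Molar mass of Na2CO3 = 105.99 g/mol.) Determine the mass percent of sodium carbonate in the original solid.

n(HCl) per titration = 0.03155 × 0.02280 = 7.193 × 10^-4 mol
From the 1:2 ratio, n(Na2CO3) in each aliquot = 1/2 × 7.193 × 10^-4 = 3.597 × 10^-4 mol
n(Na2CO3) in the whole flask = 3.597 × 10^-4 × 200.0/10.00 = 7.193 × 10^-3 mol
mass of Na2CO3 = 7.193 × 10^-3 × 105.99 = 0.7624 g
% Na2CO3 = 0.7624 / 1.049 × 100 = 72.68 %

72.68 %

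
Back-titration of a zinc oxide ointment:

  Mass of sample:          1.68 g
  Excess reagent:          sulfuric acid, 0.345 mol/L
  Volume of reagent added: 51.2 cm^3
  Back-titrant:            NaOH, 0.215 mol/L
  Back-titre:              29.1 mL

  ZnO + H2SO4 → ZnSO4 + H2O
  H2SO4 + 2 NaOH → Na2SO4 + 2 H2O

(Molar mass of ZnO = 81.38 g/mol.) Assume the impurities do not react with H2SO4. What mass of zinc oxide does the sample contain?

n(H2SO4) added = 0.0512 × 0.345 = 0.0177 mol
n(NaOH) used in back-titration = 0.0291 × 0.215 = 6.26 × 10^-3 mol
From the 1:2 ratio, n(H2SO4) left over = 1/2 × 6.26 × 10^-3 = 3.13 × 10^-3 mol
n(H2SO4) consumed by analyte = 0.0177 − 3.13 × 10^-3 = 0.0145 mol
n(ZnO) = 0.0145 mol (1:1 ratio)
mass of ZnO = 0.0145 × 81.38 = 1.18 g

1.18 g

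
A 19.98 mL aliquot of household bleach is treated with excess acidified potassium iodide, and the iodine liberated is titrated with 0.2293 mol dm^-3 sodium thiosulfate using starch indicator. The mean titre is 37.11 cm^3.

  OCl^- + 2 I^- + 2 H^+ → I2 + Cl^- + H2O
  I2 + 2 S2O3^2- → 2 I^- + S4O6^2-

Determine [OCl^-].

n(S2O3^2-) = 0.03711 × 0.2293 = 8.509 × 10^-3 mol
n(I2) = n(S2O3^2-)/2 = 4.255 × 10^-3 mol
n(OCl^-) in the aliquot = 4.255 × 10^-3 mol (1:1 ratio)
[OCl^-] = 4.255 × 10^-3 / 0.01998 = 0.2129 mol/L

0.2129 mol/L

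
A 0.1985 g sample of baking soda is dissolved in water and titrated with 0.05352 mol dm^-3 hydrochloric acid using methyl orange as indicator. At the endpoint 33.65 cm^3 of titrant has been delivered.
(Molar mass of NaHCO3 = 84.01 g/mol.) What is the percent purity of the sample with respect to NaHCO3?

NaHCO3 + HCl → NaCl + H2O + CO2
n(HCl) = 0.03365 L × 0.05352 mol/L = 1.801 × 10^-3 mol
n(NaHCO3) = 1.801 × 10^-3 mol (1:1 ratio)
mass of NaHCO3 = 1.801 × 10^-3 × 84.01 g/mol = 0.1513 g
% NaHCO3 = 0.1513 / 0.1985 × 100 = 76.22 %

76.22 %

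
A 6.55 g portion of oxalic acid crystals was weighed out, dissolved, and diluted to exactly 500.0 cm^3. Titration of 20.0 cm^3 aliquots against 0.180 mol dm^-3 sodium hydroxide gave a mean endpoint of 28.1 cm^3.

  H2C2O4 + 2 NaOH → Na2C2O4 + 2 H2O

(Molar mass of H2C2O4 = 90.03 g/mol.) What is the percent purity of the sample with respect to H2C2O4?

n(NaOH) per titration = 0.0281 × 0.180 = 5.06 × 10^-3 mol
From the 1:2 ratio, n(H2C2O4) in each aliquot = 1/2 × 5.06 × 10^-3 = 2.53 × 10^-3 mol
n(H2C2O4) in the whole flask = 2.53 × 10^-3 × 500.0/20.0 = 0.0632 mol
mass of H2C2O4 = 0.0632 × 90.03 = 5.69 g
% H2C2O4 = 5.69 / 6.55 × 100 = 86.9 %

86.9 %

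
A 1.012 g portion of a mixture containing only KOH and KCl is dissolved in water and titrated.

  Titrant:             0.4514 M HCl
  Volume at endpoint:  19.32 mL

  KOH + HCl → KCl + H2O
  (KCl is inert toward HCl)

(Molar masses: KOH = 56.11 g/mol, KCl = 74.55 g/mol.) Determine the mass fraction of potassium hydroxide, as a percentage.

n(HCl) = 0.01932 × 0.4514 = 8.721 × 10^-3 mol
Let x = n(KOH), y = n(KCl).
Titrant: 1x = 8.721 × 10^-3;  mass: 56.11x + 74.55y = 1.012
Solving, x = 8.721 × 10^-3 mol, y = 7.011 × 10^-3 mol
mass of KOH = 8.721 × 10^-3 × 56.11 = 0.4893 g
% KOH = 0.4893 / 1.012 × 100 = 48.35 %

48.35 %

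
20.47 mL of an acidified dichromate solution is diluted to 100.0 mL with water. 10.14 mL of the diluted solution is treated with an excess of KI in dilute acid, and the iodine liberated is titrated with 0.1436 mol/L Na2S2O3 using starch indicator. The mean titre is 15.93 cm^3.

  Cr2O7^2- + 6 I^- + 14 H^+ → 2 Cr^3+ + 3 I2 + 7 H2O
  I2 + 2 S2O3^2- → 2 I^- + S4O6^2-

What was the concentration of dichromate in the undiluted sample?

0.1837 mol/L

n(S2O3^2-) = 0.01593 × 0.1436 = 2.288 × 10^-3 mol
n(I2) = n(S2O3^2-)/2 = 1.144 × 10^-3 mol
From the 1:3 ratio, n(Cr2O7^2-) in the aliquot = 1/3 × 1.144 × 10^-3 = 3.813 × 10^-4 mol
[Cr2O7^2-]_dilute = 3.813 × 10^-4 / 0.01014 = 0.03760 mol/L
[Cr2O7^2-]_original = 0.03760 × 100.0/20.47 = 0.1837 mol/L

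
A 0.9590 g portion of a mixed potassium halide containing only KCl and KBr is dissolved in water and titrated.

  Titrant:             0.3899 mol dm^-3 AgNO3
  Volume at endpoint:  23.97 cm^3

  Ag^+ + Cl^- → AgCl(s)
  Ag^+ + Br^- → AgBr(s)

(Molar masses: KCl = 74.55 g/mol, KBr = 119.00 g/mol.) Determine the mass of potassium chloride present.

0.2569 g

n(AgNO3) = 0.02397 × 0.3899 = 9.346 × 10^-3 mol
Let x = n(KCl), y = n(KBr).
Titrant: 1x + 1y = 9.346 × 10^-3;  mass: 74.55x + 119.00y = 0.9590
Solving, x = 3.446 × 10^-3 mol, y = 5.900 × 10^-3 mol
mass of KCl = 3.446 × 10^-3 × 74.55 = 0.2569 g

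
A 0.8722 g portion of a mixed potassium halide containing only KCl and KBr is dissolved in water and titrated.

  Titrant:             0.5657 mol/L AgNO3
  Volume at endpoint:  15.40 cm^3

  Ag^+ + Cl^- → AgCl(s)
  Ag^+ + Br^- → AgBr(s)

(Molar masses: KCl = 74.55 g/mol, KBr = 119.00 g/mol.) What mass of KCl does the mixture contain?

n(AgNO3) = 0.01540 × 0.5657 = 8.712 × 10^-3 mol
Let x = n(KCl), y = n(KBr).
Titrant: 1x + 1y = 8.712 × 10^-3;  mass: 74.55x + 119.00y = 0.8722
Solving, x = 3.701 × 10^-3 mol, y = 5.011 × 10^-3 mol
mass of KCl = 3.701 × 10^-3 × 74.55 = 0.2759 g

0.2759 g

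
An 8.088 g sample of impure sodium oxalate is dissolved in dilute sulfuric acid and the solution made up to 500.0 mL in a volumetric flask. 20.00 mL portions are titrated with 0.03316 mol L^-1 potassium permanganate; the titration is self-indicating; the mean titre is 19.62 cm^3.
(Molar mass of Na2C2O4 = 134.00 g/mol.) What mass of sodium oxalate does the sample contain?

5.449 g

2 MnO4^- + 5 C2O4^2- + 16 H^+ → 2 Mn^2+ + 10 CO2 + 8 H2O
n(KMnO4) per titration = 0.01962 × 0.03316 = 6.506 × 10^-4 mol
From the 5:2 ratio, n(Na2C2O4) in each aliquot = 5/2 × 6.506 × 10^-4 = 1.626 × 10^-3 mol
n(Na2C2O4) in the whole flask = 1.626 × 10^-3 × 500.0/20.00 = 0.04066 mol
mass of Na2C2O4 = 0.04066 × 134.00 = 5.449 g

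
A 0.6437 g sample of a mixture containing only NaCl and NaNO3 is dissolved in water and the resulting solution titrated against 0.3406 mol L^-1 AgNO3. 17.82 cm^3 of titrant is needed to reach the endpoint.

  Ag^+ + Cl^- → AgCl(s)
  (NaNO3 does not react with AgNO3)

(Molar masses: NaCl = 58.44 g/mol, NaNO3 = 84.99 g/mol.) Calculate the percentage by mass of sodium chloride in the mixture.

55.10 %

n(AgNO3) = 0.01782 × 0.3406 = 6.069 × 10^-3 mol
Let x = n(NaCl), y = n(NaNO3).
Titrant: 1x = 6.069 × 10^-3;  mass: 58.44x + 84.99y = 0.6437
Solving, x = 6.069 × 10^-3 mol, y = 3.400 × 10^-3 mol
mass of NaCl = 6.069 × 10^-3 × 58.44 = 0.3547 g
% NaCl = 0.3547 / 0.6437 × 100 = 55.10 %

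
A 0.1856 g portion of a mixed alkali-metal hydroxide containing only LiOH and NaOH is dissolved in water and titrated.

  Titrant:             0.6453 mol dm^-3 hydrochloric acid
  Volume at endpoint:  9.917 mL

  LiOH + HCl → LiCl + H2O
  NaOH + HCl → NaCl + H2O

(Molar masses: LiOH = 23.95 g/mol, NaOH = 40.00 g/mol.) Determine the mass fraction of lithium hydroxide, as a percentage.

n(HCl) = 0.009917 × 0.6453 = 6.399 × 10^-3 mol
Let x = n(LiOH), y = n(NaOH).
Titrant: 1x + 1y = 6.399 × 10^-3;  mass: 23.95x + 40.00y = 0.1856
Solving, x = 4.385 × 10^-3 mol, y = 2.015 × 10^-3 mol
mass of LiOH = 4.385 × 10^-3 × 23.95 = 0.1050 g
% LiOH = 0.1050 / 0.1856 × 100 = 56.58 %

56.58 %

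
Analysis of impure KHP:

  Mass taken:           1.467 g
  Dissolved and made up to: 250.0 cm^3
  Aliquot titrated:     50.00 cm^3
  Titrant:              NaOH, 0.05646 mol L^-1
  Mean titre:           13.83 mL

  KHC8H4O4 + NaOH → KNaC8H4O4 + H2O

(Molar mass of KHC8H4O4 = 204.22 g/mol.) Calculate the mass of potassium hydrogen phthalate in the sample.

n(NaOH) per titration = 0.01383 × 0.05646 = 7.808 × 10^-4 mol
n(KHC8H4O4) in each aliquot = 7.808 × 10^-4 mol (1:1 ratio)
n(KHC8H4O4) in the whole flask = 7.808 × 10^-4 × 250.0/50.00 = 3.904 × 10^-3 mol
mass of KHC8H4O4 = 3.904 × 10^-3 × 204.22 = 0.7973 g

0.7973 g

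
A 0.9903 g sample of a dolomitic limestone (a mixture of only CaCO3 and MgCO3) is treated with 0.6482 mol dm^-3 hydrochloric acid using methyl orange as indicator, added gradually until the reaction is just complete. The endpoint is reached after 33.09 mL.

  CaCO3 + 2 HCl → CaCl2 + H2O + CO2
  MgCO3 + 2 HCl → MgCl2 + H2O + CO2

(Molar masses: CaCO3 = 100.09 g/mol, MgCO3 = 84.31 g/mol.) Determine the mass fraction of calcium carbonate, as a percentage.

n(HCl) = 0.03309 × 0.6482 = 0.02145 mol
Let x = n(CaCO3), y = n(MgCO3).
Titrant: 2x + 2y = 0.02145;  mass: 100.09x + 84.31y = 0.9903
Solving, x = 5.458 × 10^-3 mol, y = 5.267 × 10^-3 mol
mass of CaCO3 = 5.458 × 10^-3 × 100.09 = 0.5462 g
% CaCO3 = 0.5462 / 0.9903 × 100 = 55.16 %

55.16 %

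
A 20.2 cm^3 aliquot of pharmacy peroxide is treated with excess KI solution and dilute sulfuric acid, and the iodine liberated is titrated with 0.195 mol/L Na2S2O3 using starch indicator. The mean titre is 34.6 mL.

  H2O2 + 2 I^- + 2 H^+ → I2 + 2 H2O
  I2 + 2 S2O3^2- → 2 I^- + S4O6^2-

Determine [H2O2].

n(S2O3^2-) = 0.0346 × 0.195 = 6.75 × 10^-3 mol
n(I2) = n(S2O3^2-)/2 = 3.37 × 10^-3 mol
n(H2O2) in the aliquot = 3.37 × 10^-3 mol (1:1 ratio)
[H2O2] = 3.37 × 10^-3 / 0.0202 = 0.167 mol/L

0.167 mol/L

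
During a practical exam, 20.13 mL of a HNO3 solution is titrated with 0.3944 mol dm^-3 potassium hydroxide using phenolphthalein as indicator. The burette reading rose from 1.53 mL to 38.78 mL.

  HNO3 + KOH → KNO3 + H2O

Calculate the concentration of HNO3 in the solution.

n(KOH) = 0.03725 L × 0.3944 mol/L = 0.01469 mol
n(HNO3) = 0.01469 mol (1:1 mole ratio)
[HNO3] = 0.01469 mol / 0.02013 L = 0.7298 mol/L

0.7298 mol/L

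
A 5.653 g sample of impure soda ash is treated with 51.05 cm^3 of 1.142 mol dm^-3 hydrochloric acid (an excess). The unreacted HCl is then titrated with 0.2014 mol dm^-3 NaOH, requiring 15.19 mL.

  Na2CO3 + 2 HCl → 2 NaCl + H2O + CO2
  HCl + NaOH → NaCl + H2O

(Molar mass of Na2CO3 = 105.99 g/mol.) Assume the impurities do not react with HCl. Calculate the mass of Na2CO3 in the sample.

2.927 g

n(HCl) added = 0.05105 × 1.142 = 0.05830 mol
n(NaOH) used in back-titration = 0.01519 × 0.2014 = 3.059 × 10^-3 mol
n(HCl) left over = 3.059 × 10^-3 mol (1:1 ratio)
n(HCl) consumed by analyte = 0.05830 − 3.059 × 10^-3 = 0.05524 mol
From the 1:2 ratio, n(Na2CO3) = 1/2 × 0.05524 = 0.02762 mol
mass of Na2CO3 = 0.02762 × 105.99 = 2.927 g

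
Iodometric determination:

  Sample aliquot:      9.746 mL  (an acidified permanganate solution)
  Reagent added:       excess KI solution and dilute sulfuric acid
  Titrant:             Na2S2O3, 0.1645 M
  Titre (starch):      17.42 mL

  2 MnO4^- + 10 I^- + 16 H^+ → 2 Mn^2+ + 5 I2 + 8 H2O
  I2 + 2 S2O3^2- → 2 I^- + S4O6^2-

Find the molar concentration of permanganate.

0.05881 M

n(S2O3^2-) = 0.01742 × 0.1645 = 2.866 × 10^-3 mol
n(I2) = n(S2O3^2-)/2 = 1.433 × 10^-3 mol
From the 2:5 ratio, n(MnO4^-) in the aliquot = 2/5 × 1.433 × 10^-3 = 5.731 × 10^-4 mol
[MnO4^-] = 5.731 × 10^-4 / 0.009746 = 0.05881 mol/L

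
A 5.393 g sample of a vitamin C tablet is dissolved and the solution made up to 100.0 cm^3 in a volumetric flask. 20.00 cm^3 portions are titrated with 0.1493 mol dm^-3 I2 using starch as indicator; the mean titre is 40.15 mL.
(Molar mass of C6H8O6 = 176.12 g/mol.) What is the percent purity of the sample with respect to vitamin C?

97.88 %

C6H8O6 + I2 → C6H6O6 + 2 HI
n(I2) per titration = 0.04015 × 0.1493 = 5.994 × 10^-3 mol
n(C6H8O6) in each aliquot = 5.994 × 10^-3 mol (1:1 ratio)
n(C6H8O6) in the whole flask = 5.994 × 10^-3 × 100.0/20.00 = 0.02997 mol
mass of C6H8O6 = 0.02997 × 176.12 = 5.279 g
% C6H8O6 = 5.279 / 5.393 × 100 = 97.88 %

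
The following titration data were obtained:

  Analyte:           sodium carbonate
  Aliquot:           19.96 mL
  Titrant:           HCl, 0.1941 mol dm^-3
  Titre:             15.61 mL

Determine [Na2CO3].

0.07590 mol/L

Na2CO3 + 2 HCl → 2 NaCl + H2O + CO2
n(HCl) = 0.01561 L × 0.1941 mol/L = 3.030 × 10^-3 mol
From the 1:2 mole ratio, n(Na2CO3) = 1/2 × 3.030 × 10^-3 = 1.515 × 10^-3 mol
[Na2CO3] = 1.515 × 10^-3 mol / 0.01996 L = 0.07590 mol/L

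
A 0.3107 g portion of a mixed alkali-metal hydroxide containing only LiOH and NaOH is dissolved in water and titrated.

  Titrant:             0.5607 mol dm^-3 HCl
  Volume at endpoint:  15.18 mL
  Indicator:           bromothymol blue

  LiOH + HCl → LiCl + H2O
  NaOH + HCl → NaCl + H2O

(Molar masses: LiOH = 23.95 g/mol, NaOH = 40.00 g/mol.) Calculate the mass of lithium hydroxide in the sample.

n(HCl) = 0.01518 × 0.5607 = 8.511 × 10^-3 mol
Let x = n(LiOH), y = n(NaOH).
Titrant: 1x + 1y = 8.511 × 10^-3;  mass: 23.95x + 40.00y = 0.3107
Solving, x = 1.854 × 10^-3 mol, y = 6.657 × 10^-3 mol
mass of LiOH = 1.854 × 10^-3 × 23.95 = 0.04440 g

0.04440 g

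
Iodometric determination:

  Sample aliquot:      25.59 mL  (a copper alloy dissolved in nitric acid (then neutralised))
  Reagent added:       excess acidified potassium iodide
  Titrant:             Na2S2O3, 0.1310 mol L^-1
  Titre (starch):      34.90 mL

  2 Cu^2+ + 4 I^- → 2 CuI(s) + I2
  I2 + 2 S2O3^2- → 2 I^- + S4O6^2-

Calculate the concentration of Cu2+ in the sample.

n(S2O3^2-) = 0.03490 × 0.1310 = 4.572 × 10^-3 mol
n(I2) = n(S2O3^2-)/2 = 2.286 × 10^-3 mol
From the 2:1 ratio, n(Cu2+) in the aliquot = 2/1 × 2.286 × 10^-3 = 4.572 × 10^-3 mol
[Cu2+] = 4.572 × 10^-3 / 0.02559 = 0.1787 mol/L

0.1787 mol/L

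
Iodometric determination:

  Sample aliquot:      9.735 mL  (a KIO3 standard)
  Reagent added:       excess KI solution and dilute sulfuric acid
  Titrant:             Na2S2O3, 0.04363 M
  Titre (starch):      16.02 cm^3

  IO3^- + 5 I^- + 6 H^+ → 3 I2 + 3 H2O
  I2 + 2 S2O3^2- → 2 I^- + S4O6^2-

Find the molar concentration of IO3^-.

n(S2O3^2-) = 0.01602 × 0.04363 = 6.990 × 10^-4 mol
n(I2) = n(S2O3^2-)/2 = 3.495 × 10^-4 mol
From the 1:3 ratio, n(IO3^-) in the aliquot = 1/3 × 3.495 × 10^-4 = 1.165 × 10^-4 mol
[IO3^-] = 1.165 × 10^-4 / 0.009735 = 0.01197 mol/L

0.01197 M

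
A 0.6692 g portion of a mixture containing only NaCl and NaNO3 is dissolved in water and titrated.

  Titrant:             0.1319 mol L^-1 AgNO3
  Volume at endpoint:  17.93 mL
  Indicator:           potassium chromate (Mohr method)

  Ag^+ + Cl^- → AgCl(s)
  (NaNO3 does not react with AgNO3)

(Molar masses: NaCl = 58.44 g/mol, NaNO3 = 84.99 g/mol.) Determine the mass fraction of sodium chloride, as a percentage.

20.65 %

n(AgNO3) = 0.01793 × 0.1319 = 2.365 × 10^-3 mol
Let x = n(NaCl), y = n(NaNO3).
Titrant: 1x = 2.365 × 10^-3;  mass: 58.44x + 84.99y = 0.6692
Solving, x = 2.365 × 10^-3 mol, y = 6.248 × 10^-3 mol
mass of NaCl = 2.365 × 10^-3 × 58.44 = 0.1382 g
% NaCl = 0.1382 / 0.6692 × 100 = 20.65 %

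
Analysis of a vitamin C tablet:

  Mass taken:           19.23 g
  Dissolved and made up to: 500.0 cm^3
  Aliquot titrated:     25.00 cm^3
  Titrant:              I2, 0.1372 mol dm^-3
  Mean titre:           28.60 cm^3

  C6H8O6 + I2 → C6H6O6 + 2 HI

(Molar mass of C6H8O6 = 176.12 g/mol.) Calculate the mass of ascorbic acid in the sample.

n(I2) per titration = 0.02860 × 0.1372 = 3.924 × 10^-3 mol
n(C6H8O6) in each aliquot = 3.924 × 10^-3 mol (1:1 ratio)
n(C6H8O6) in the whole flask = 3.924 × 10^-3 × 500.0/25.00 = 0.07848 mol
mass of C6H8O6 = 0.07848 × 176.12 = 13.82 g

13.82 g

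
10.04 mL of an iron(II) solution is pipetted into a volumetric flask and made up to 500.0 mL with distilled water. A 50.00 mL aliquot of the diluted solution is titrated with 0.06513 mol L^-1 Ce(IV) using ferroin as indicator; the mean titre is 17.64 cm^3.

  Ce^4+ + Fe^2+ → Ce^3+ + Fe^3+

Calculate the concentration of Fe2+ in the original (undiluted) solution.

1.144 mol/L

n(Ce4+) = 0.01764 × 0.06513 = 1.149 × 10^-3 mol
n(Fe2+) in the aliquot = 1.149 × 10^-3 mol (1:1 ratio)
[Fe2+]_dilute = 1.149 × 10^-3 / 0.05000 = 0.02298 mol/L
Dilution factor = 500.0 / 10.04 = 49.80
[Fe2+]_stock = 0.02298 × 49.80 = 1.144 mol/L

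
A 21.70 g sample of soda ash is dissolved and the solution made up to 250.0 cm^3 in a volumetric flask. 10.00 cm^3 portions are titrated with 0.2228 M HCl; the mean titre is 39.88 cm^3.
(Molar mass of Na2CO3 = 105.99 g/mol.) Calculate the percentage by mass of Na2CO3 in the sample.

Na2CO3 + 2 HCl → 2 NaCl + H2O + CO2
n(HCl) per titration = 0.03988 × 0.2228 = 8.885 × 10^-3 mol
From the 1:2 ratio, n(Na2CO3) in each aliquot = 1/2 × 8.885 × 10^-3 = 4.443 × 10^-3 mol
n(Na2CO3) in the whole flask = 4.443 × 10^-3 × 250.0/10.00 = 0.1111 mol
mass of Na2CO3 = 0.1111 × 105.99 = 11.77 g
% Na2CO3 = 11.77 / 21.70 × 100 = 54.25 %

54.25 %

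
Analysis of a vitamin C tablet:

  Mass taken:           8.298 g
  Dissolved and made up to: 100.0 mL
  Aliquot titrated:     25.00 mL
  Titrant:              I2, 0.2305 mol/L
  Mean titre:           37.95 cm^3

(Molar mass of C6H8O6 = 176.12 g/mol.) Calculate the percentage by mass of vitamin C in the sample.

C6H8O6 + I2 → C6H6O6 + 2 HI
n(I2) per titration = 0.03795 × 0.2305 = 8.747 × 10^-3 mol
n(C6H8O6) in each aliquot = 8.747 × 10^-3 mol (1:1 ratio)
n(C6H8O6) in the whole flask = 8.747 × 10^-3 × 100.0/25.00 = 0.03499 mol
mass of C6H8O6 = 0.03499 × 176.12 = 6.162 g
% C6H8O6 = 6.162 / 8.298 × 100 = 74.26 %

74.26 %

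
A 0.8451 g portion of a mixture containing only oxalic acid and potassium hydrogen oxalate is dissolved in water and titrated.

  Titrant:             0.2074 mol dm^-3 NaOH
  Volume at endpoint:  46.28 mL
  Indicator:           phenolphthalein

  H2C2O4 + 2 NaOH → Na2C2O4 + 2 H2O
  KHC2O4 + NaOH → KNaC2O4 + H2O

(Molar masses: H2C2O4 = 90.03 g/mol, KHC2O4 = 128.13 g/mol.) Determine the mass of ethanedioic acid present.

0.2084 g

n(NaOH) = 0.04628 × 0.2074 = 9.598 × 10^-3 mol
Let x = n(H2C2O4), y = n(KHC2O4).
Titrant: 2x + 1y = 9.598 × 10^-3;  mass: 90.03x + 128.13y = 0.8451
Solving, x = 2.315 × 10^-3 mol, y = 4.969 × 10^-3 mol
mass of H2C2O4 = 2.315 × 10^-3 × 90.03 = 0.2084 g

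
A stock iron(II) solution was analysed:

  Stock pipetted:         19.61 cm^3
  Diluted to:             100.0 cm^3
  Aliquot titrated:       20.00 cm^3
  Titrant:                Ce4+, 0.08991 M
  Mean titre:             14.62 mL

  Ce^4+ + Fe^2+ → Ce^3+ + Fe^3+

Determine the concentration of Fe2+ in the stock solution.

0.3352 M

n(Ce4+) = 0.01462 × 0.08991 = 1.314 × 10^-3 mol
n(Fe2+) in the aliquot = 1.314 × 10^-3 mol (1:1 ratio)
[Fe2+]_dilute = 1.314 × 10^-3 / 0.02000 = 0.06572 mol/L
Dilution factor = 100.0 / 19.61 = 5.099
[Fe2+]_stock = 0.06572 × 5.099 = 0.3352 mol/L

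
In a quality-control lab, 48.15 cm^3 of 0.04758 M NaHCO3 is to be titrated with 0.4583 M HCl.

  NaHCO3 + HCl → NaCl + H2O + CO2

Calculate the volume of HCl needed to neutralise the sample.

4.999 mL

n(NaHCO3) = 0.04815 L × 0.04758 mol/L = 2.291 × 10^-3 mol
n(HCl) = 2.291 × 10^-3 mol (1:1 stoichiometry)
V(HCl) = 2.291 × 10^-3 mol / 0.4583 mol/L = 0.004999 L = 4.999 mL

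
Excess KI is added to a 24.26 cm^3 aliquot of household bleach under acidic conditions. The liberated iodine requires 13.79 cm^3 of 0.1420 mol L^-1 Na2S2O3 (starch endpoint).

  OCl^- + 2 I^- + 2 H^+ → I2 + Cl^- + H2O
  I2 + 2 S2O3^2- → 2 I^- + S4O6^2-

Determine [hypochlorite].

n(S2O3^2-) = 0.01379 × 0.1420 = 1.958 × 10^-3 mol
n(I2) = n(S2O3^2-)/2 = 9.791 × 10^-4 mol
n(OCl^-) in the aliquot = 9.791 × 10^-4 mol (1:1 ratio)
[OCl^-] = 9.791 × 10^-4 / 0.02426 = 0.04036 mol/L

0.04036 mol/L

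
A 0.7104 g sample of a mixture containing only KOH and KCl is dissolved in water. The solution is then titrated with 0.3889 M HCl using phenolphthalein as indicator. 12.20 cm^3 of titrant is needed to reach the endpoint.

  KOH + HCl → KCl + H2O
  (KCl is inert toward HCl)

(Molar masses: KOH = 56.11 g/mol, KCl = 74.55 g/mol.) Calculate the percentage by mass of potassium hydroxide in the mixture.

n(HCl) = 0.01220 × 0.3889 = 4.745 × 10^-3 mol
Let x = n(KOH), y = n(KCl).
Titrant: 1x = 4.745 × 10^-3;  mass: 56.11x + 74.55y = 0.7104
Solving, x = 4.745 × 10^-3 mol, y = 5.958 × 10^-3 mol
mass of KOH = 4.745 × 10^-3 × 56.11 = 0.2662 g
% KOH = 0.2662 / 0.7104 × 100 = 37.47 %

37.47 %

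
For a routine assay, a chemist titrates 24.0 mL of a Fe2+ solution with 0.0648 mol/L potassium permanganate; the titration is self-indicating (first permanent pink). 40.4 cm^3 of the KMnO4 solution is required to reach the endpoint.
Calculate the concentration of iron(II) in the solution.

0.545 mol/L

MnO4^- + 5 Fe^2+ + 8 H^+ → Mn^2+ + 5 Fe^3+ + 4 H2O
n(KMnO4) = 0.0404 L × 0.0648 mol/L = 2.62 × 10^-3 mol
From the 5:1 mole ratio, n(Fe2+) = 5/1 × 2.62 × 10^-3 = 0.0131 mol
[Fe2+] = 0.0131 mol / 0.0240 L = 0.545 mol/L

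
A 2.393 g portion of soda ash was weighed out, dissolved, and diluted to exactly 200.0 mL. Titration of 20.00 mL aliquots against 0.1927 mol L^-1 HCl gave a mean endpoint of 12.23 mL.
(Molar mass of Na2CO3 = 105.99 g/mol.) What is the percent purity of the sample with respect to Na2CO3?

Na2CO3 + 2 HCl → 2 NaCl + H2O + CO2
n(HCl) per titration = 0.01223 × 0.1927 = 2.357 × 10^-3 mol
From the 1:2 ratio, n(Na2CO3) in each aliquot = 1/2 × 2.357 × 10^-3 = 1.178 × 10^-3 mol
n(Na2CO3) in the whole flask = 1.178 × 10^-3 × 200.0/20.00 = 0.01178 mol
mass of Na2CO3 = 0.01178 × 105.99 = 1.249 g
% Na2CO3 = 1.249 / 2.393 × 100 = 52.19 %

52.19 %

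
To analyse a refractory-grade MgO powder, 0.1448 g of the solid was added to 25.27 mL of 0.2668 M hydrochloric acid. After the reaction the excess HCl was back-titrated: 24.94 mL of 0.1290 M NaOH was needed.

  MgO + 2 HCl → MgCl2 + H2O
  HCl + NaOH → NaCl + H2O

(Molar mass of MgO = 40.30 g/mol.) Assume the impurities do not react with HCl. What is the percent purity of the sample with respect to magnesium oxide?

49.05 %

n(HCl) added = 0.02527 × 0.2668 = 6.742 × 10^-3 mol
n(NaOH) used in back-titration = 0.02494 × 0.1290 = 3.217 × 10^-3 mol
n(HCl) left over = 3.217 × 10^-3 mol (1:1 ratio)
n(HCl) consumed by analyte = 6.742 × 10^-3 − 3.217 × 10^-3 = 3.525 × 10^-3 mol
From the 1:2 ratio, n(MgO) = 1/2 × 3.525 × 10^-3 = 1.762 × 10^-3 mol
mass of MgO = 1.762 × 10^-3 × 40.30 = 0.07102 g
% MgO = 0.07102 / 0.1448 × 100 = 49.05 %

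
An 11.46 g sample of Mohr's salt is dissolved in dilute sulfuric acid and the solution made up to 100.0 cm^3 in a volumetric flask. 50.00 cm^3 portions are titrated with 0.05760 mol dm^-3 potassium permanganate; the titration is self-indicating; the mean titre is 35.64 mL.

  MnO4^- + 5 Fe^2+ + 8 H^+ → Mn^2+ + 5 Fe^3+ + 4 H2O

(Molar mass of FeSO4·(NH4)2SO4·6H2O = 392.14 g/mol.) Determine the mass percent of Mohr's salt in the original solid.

n(KMnO4) per titration = 0.03564 × 0.05760 = 2.053 × 10^-3 mol
From the 5:1 ratio, n(FeSO4·(NH4)2SO4·6H2O) in each aliquot = 5/1 × 2.053 × 10^-3 = 0.01026 mol
n(FeSO4·(NH4)2SO4·6H2O) in the whole flask = 0.01026 × 100.0/50.00 = 0.02053 mol
mass of FeSO4·(NH4)2SO4·6H2O = 0.02053 × 392.14 = 8.050 g
% FeSO4·(NH4)2SO4·6H2O = 8.050 / 11.46 × 100 = 70.25 %

70.25 %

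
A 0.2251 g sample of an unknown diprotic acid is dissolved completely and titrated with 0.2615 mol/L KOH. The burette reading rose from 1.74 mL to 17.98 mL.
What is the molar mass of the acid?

n(KOH) = 0.01624 L × 0.2615 mol/L = 4.247 × 10^-3 mol
From the 1:2 ratio, n(H2A) = 1/2 × 4.247 × 10^-3 = 2.123 × 10^-3 mol
M = m / n = 0.2251 g / 2.123 × 10^-3 mol = 106.0 g/mol

106.0 g/mol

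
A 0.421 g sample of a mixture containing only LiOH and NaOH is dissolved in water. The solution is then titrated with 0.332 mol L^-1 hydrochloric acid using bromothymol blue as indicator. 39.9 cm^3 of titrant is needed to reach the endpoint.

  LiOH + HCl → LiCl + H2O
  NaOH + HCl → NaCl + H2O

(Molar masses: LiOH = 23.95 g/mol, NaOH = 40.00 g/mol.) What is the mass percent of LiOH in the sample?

n(HCl) = 0.0399 × 0.332 = 0.0132 mol
Let x = n(LiOH), y = n(NaOH).
Titrant: 1x + 1y = 0.0132;  mass: 23.95x + 40.00y = 0.421
Solving, x = 6.78 × 10^-3 mol, y = 6.46 × 10^-3 mol
mass of LiOH = 6.78 × 10^-3 × 23.95 = 0.162 g
% LiOH = 0.162 / 0.421 × 100 = 38.6 %

38.6 %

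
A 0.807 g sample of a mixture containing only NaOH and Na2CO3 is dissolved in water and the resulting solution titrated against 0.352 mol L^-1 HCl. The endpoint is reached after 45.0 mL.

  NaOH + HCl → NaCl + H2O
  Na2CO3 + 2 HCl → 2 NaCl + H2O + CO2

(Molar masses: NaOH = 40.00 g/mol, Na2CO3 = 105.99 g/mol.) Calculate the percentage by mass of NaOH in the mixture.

n(HCl) = 0.0450 × 0.352 = 0.0158 mol
Let x = n(NaOH), y = n(Na2CO3).
Titrant: 1x + 2y = 0.0158;  mass: 40.00x + 105.99y = 0.807
Solving, x = 2.50 × 10^-3 mol, y = 6.67 × 10^-3 mol
mass of NaOH = 2.50 × 10^-3 × 40.00 = 0.0999 g
% NaOH = 0.0999 / 0.807 × 100 = 12.4 %

12.4 %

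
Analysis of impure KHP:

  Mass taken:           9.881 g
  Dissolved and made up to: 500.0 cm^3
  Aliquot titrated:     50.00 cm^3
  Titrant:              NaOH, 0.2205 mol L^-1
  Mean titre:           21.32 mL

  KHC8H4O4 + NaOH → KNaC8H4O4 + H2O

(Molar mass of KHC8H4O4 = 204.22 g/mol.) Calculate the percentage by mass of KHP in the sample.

n(NaOH) per titration = 0.02132 × 0.2205 = 4.701 × 10^-3 mol
n(KHC8H4O4) in each aliquot = 4.701 × 10^-3 mol (1:1 ratio)
n(KHC8H4O4) in the whole flask = 4.701 × 10^-3 × 500.0/50.00 = 0.04701 mol
mass of KHC8H4O4 = 0.04701 × 204.22 = 9.601 g
% KHC8H4O4 = 9.601 / 9.881 × 100 = 97.16 %

97.16 %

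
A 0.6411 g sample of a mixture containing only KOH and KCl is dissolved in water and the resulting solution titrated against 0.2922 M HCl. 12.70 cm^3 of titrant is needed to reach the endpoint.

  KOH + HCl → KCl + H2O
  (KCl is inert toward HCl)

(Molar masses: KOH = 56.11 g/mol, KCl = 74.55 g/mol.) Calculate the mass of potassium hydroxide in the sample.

n(HCl) = 0.01270 × 0.2922 = 3.711 × 10^-3 mol
Let x = n(KOH), y = n(KCl).
Titrant: 1x = 3.711 × 10^-3;  mass: 56.11x + 74.55y = 0.6411
Solving, x = 3.711 × 10^-3 mol, y = 5.807 × 10^-3 mol
mass of KOH = 3.711 × 10^-3 × 56.11 = 0.2082 g

0.2082 g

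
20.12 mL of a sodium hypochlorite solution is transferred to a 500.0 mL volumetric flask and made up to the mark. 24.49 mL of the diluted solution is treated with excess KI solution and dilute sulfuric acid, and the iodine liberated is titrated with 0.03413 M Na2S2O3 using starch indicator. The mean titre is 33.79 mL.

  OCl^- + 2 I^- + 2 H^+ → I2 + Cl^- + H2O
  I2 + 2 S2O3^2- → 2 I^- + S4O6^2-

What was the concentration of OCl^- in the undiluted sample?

0.5851 M

n(S2O3^2-) = 0.03379 × 0.03413 = 1.153 × 10^-3 mol
n(I2) = n(S2O3^2-)/2 = 5.766 × 10^-4 mol
n(OCl^-) in the aliquot = 5.766 × 10^-4 mol (1:1 ratio)
[OCl^-]_dilute = 5.766 × 10^-4 / 0.02449 = 0.02355 mol/L
[OCl^-]_original = 0.02355 × 500.0/20.12 = 0.5851 mol/L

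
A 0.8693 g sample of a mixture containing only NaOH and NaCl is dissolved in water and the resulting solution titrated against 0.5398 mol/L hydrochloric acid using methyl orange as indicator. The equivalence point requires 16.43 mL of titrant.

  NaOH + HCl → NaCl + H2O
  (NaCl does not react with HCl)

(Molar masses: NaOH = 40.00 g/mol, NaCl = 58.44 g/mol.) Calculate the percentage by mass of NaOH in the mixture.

n(HCl) = 0.01643 × 0.5398 = 8.869 × 10^-3 mol
Let x = n(NaOH), y = n(NaCl).
Titrant: 1x = 8.869 × 10^-3;  mass: 40.00x + 58.44y = 0.8693
Solving, x = 8.869 × 10^-3 mol, y = 8.805 × 10^-3 mol
mass of NaOH = 8.869 × 10^-3 × 40.00 = 0.3548 g
% NaOH = 0.3548 / 0.8693 × 100 = 40.81 %

40.81 %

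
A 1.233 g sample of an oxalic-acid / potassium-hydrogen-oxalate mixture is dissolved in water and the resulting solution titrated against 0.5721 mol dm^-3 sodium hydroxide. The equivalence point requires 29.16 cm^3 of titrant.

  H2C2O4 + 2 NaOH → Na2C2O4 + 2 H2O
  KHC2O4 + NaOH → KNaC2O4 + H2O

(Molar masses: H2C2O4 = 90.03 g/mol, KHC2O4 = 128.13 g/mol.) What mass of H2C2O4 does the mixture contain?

n(NaOH) = 0.02916 × 0.5721 = 0.01668 mol
Let x = n(H2C2O4), y = n(KHC2O4).
Titrant: 2x + 1y = 0.01668;  mass: 90.03x + 128.13y = 1.233
Solving, x = 5.441 × 10^-3 mol, y = 5.800 × 10^-3 mol
mass of H2C2O4 = 5.441 × 10^-3 × 90.03 = 0.4899 g

0.4899 g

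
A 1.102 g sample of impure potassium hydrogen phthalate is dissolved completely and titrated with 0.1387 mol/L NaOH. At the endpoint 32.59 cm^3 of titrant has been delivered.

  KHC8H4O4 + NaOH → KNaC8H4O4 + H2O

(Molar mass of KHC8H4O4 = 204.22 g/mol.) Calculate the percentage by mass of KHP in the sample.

n(NaOH) = 0.03259 L × 0.1387 mol/L = 4.520 × 10^-3 mol
n(KHC8H4O4) = 4.520 × 10^-3 mol (1:1 ratio)
mass of KHC8H4O4 = 4.520 × 10^-3 × 204.22 g/mol = 0.9231 g
% KHC8H4O4 = 0.9231 / 1.102 × 100 = 83.77 %

83.77 %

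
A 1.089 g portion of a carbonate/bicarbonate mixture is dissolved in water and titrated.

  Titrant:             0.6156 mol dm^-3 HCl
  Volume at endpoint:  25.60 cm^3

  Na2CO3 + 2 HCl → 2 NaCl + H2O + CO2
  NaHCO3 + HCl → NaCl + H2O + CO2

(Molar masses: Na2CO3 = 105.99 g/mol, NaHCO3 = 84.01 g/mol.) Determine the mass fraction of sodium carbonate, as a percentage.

36.86 %

n(HCl) = 0.02560 × 0.6156 = 0.01576 mol
Let x = n(Na2CO3), y = n(NaHCO3).
Titrant: 2x + 1y = 0.01576;  mass: 105.99x + 84.01y = 1.089
Solving, x = 3.788 × 10^-3 mol, y = 8.184 × 10^-3 mol
mass of Na2CO3 = 3.788 × 10^-3 × 105.99 = 0.4014 g
% Na2CO3 = 0.4014 / 1.089 × 100 = 36.86 %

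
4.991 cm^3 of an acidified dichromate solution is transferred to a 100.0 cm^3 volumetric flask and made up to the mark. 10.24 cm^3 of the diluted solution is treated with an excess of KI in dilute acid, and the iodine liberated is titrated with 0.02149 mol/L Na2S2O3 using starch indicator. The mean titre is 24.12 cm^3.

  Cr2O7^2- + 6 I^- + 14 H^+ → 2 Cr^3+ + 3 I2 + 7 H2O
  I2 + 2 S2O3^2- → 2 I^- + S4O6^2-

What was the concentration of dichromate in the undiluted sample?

0.1690 mol/L

n(S2O3^2-) = 0.02412 × 0.02149 = 5.183 × 10^-4 mol
n(I2) = n(S2O3^2-)/2 = 2.592 × 10^-4 mol
From the 1:3 ratio, n(Cr2O7^2-) in the aliquot = 1/3 × 2.592 × 10^-4 = 8.639 × 10^-5 mol
[Cr2O7^2-]_dilute = 8.639 × 10^-5 / 0.01024 = 0.008437 mol/L
[Cr2O7^2-]_original = 0.008437 × 100.0/4.991 = 0.1690 mol/L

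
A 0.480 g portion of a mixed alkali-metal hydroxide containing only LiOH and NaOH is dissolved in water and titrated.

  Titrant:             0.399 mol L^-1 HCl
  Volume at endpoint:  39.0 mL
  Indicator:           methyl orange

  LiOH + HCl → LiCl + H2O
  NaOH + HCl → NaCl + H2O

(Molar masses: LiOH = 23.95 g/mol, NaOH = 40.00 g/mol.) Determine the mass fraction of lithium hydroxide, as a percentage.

n(HCl) = 0.0390 × 0.399 = 0.0156 mol
Let x = n(LiOH), y = n(NaOH).
Titrant: 1x + 1y = 0.0156;  mass: 23.95x + 40.00y = 0.480
Solving, x = 8.87 × 10^-3 mol, y = 6.69 × 10^-3 mol
mass of LiOH = 8.87 × 10^-3 × 23.95 = 0.213 g
% LiOH = 0.213 / 0.480 × 100 = 44.3 %

44.3 %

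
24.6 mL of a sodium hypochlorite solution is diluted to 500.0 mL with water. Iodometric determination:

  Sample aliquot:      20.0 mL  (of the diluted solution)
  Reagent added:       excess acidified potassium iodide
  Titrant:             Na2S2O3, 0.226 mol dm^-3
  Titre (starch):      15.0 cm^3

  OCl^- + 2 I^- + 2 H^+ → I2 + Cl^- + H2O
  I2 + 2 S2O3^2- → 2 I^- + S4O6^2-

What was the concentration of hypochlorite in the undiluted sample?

n(S2O3^2-) = 0.0150 × 0.226 = 3.39 × 10^-3 mol
n(I2) = n(S2O3^2-)/2 = 1.70 × 10^-3 mol
n(OCl^-) in the aliquot = 1.70 × 10^-3 mol (1:1 ratio)
[OCl^-]_dilute = 1.70 × 10^-3 / 0.0200 = 0.0848 mol/L
[OCl^-]_original = 0.0848 × 500.0/24.6 = 1.72 mol/L

1.72 mol/L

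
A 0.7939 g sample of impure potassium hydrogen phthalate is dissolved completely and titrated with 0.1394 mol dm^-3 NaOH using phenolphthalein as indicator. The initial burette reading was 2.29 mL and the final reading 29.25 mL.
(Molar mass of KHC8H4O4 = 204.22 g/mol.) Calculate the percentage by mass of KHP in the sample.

KHC8H4O4 + NaOH → KNaC8H4O4 + H2O
n(NaOH) = 0.02696 L × 0.1394 mol/L = 3.758 × 10^-3 mol
n(KHC8H4O4) = 3.758 × 10^-3 mol (1:1 ratio)
mass of KHC8H4O4 = 3.758 × 10^-3 × 204.22 g/mol = 0.7675 g
% KHC8H4O4 = 0.7675 / 0.7939 × 100 = 96.68 %

96.68 %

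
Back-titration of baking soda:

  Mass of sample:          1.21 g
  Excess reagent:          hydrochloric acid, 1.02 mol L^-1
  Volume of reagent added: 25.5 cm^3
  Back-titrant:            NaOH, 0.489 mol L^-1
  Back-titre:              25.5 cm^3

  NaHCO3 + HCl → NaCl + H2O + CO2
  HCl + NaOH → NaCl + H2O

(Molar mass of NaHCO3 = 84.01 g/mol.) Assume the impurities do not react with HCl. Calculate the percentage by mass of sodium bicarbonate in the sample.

n(HCl) added = 0.0255 × 1.02 = 0.0260 mol
n(NaOH) used in back-titration = 0.0255 × 0.489 = 0.0125 mol
n(HCl) left over = 0.0125 mol (1:1 ratio)
n(HCl) consumed by analyte = 0.0260 − 0.0125 = 0.0135 mol
n(NaHCO3) = 0.0135 mol (1:1 ratio)
mass of NaHCO3 = 0.0135 × 84.01 = 1.14 g
% NaHCO3 = 1.14 / 1.21 × 100 = 94.0 %

94.0 %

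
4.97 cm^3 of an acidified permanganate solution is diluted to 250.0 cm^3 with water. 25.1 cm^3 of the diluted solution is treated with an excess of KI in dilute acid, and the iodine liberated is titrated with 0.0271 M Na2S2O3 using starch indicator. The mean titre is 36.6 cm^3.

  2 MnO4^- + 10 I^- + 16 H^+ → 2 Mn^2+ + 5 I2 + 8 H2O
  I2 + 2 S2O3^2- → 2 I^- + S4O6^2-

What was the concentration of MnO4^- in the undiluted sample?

n(S2O3^2-) = 0.0366 × 0.0271 = 9.92 × 10^-4 mol
n(I2) = n(S2O3^2-)/2 = 4.96 × 10^-4 mol
From the 2:5 ratio, n(MnO4^-) in the aliquot = 2/5 × 4.96 × 10^-4 = 1.98 × 10^-4 mol
[MnO4^-]_dilute = 1.98 × 10^-4 / 0.0251 = 0.00790 mol/L
[MnO4^-]_original = 0.00790 × 250.0/4.97 = 0.398 mol/L

0.398 M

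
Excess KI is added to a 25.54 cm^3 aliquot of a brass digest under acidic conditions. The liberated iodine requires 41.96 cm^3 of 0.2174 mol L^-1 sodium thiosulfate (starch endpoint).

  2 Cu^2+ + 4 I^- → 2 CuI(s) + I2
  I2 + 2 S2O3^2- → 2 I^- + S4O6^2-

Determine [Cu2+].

n(S2O3^2-) = 0.04196 × 0.2174 = 9.122 × 10^-3 mol
n(I2) = n(S2O3^2-)/2 = 4.561 × 10^-3 mol
From the 2:1 ratio, n(Cu2+) in the aliquot = 2/1 × 4.561 × 10^-3 = 9.122 × 10^-3 mol
[Cu2+] = 9.122 × 10^-3 / 0.02554 = 0.3572 mol/L

0.3572 mol/L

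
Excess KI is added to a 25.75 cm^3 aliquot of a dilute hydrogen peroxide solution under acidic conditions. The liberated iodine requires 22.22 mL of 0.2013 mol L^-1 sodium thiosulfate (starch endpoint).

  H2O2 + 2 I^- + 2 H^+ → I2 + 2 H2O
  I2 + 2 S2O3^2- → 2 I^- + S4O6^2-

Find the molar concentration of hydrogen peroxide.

n(S2O3^2-) = 0.02222 × 0.2013 = 4.473 × 10^-3 mol
n(I2) = n(S2O3^2-)/2 = 2.236 × 10^-3 mol
n(H2O2) in the aliquot = 2.236 × 10^-3 mol (1:1 ratio)
[H2O2] = 2.236 × 10^-3 / 0.02575 = 0.08685 mol/L

0.08685 mol/L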